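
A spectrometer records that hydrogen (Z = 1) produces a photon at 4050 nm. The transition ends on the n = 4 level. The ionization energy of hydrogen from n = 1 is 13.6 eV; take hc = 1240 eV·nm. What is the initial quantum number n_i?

n_i = 5

The photon energy is ΔE = hc/λ = 1240 / 4050 = 0.3062 eV.
With Z = 1, ΔE = 13.60 × (1/n_f² − 1/n_i²), so 1/n_f² − 1/n_i² = 0.02251.
With n_f = 4: 1/n_i² = 1/16 − 0.02251 = 0.03999, so n_i ≈ 5.00.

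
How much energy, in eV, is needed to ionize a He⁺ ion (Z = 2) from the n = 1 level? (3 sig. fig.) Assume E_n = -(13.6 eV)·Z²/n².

E_n = −13.6 Z²/n² = −54.40/n² eV for Z = 2.
E_1 = −54.40/1 = −54.4 eV, so ionization (to E = 0) requires 54.4 eV.

54.4 eV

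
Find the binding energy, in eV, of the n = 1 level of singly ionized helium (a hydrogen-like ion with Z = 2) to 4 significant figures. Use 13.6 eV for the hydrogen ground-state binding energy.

E_n = −13.6 Z²/n² = −54.40/n² eV for Z = 2.
E_1 = −54.40/1 = −54.40 eV, so ionization (to E = 0) requires 54.40 eV.

54.40 eV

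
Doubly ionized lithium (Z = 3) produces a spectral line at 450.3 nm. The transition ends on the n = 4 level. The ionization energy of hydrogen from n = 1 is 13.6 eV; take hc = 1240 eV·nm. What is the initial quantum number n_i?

The photon energy is ΔE = hc/λ = 1240 / 450.3 = 2.754 eV.
With Z = 3, ΔE = 122.4 × (1/n_f² − 1/n_i²), so 1/n_f² − 1/n_i² = 0.02250.
With n_f = 4: 1/n_i² = 1/16 − 0.02250 = 0.04000, so n_i ≈ 5.00.

n_i = 5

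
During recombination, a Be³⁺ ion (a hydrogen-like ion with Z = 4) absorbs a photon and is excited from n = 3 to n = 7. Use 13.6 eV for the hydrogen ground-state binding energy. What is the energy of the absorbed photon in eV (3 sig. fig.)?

19.7 eV

The Bohr energies scale as Z², so for Z = 4: E_n = −217.6/n² eV.
E_7 = −217.6/49 = −4.441 eV and E_3 = −217.6/9 = −24.18 eV.
The photon energy is |E_7 − E_3| = 19.7 eV.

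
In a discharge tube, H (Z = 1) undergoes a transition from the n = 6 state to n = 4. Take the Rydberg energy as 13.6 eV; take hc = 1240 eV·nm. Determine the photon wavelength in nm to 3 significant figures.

ΔE = 13.60 × (1/4² − 1/6²) = 13.60 × 0.03472 = 0.4722 eV.
λ = hc/ΔE = 1240 / 0.4722 = 2630 nm.
This line belongs to the Brackett series.

2630 nm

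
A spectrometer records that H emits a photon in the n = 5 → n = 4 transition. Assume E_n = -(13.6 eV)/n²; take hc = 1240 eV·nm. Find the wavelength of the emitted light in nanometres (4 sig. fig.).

ΔE = 13.60 × (1/4² − 1/5²) = 13.60 × 0.02250 = 0.3060 eV.
λ = hc/ΔE = 1240 / 0.3060 = 4052 nm.
This line belongs to the Brackett series.

4052 nm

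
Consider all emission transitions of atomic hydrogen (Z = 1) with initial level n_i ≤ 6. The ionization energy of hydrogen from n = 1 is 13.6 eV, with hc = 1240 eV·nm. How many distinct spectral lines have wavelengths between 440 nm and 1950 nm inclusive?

Enumerate all n_i → n_f pairs with 1 ≤ n_f < n_i ≤ 6 and compute λ = 1240 / [13.6·1·(1/n_f² − 1/n_i²)].
Lines falling in [440, 1950] nm: 4→2 (486.3 nm), 3→2 (656.5 nm), 6→3 (1094 nm), 5→3 (1282 nm), 4→3 (1876 nm).

5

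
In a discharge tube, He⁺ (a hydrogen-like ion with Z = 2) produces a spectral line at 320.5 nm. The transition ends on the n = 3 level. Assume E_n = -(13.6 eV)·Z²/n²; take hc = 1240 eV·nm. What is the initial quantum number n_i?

The photon energy is ΔE = hc/λ = 1240 / 320.5 = 3.869 eV.
With Z = 2, ΔE = 54.40 × (1/n_f² − 1/n_i²), so 1/n_f² − 1/n_i² = 0.07112.
With n_f = 3: 1/n_i² = 1/9 − 0.07112 = 0.03999, so n_i ≈ 5.00.

n_i = 5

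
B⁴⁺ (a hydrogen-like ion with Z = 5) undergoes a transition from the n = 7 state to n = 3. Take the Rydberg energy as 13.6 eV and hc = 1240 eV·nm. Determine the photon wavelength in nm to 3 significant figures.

40.2 nm

For Z = 5 the level energies scale as Z², so the effective Rydberg energy is 13.6 × 25 = 340.0 eV.
ΔE = 340.0 × (1/3² − 1/7²) = 340.0 × 0.09070 = 30.84 eV.
λ = hc/ΔE = 1240 / 30.84 = 40.2 nm.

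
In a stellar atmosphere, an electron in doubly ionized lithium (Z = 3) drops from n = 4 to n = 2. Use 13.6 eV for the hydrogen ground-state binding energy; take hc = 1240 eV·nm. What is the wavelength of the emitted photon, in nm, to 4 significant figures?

54.03 nm

For Z = 3 the level energies scale as Z², so the effective Rydberg energy is 13.6 × 9 = 122.4 eV.
ΔE = 122.4 × (1/2² − 1/4²) = 122.4 × 0.1875 = 22.95 eV.
λ = hc/ΔE = 1240 / 22.95 = 54.03 nm.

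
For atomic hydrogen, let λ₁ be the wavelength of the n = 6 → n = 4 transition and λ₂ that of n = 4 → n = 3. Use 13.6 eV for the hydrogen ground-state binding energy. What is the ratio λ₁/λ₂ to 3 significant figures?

1.40

λ ∝ 1/ΔE ∝ 1/(1/n_f² − 1/n_i²), and the Z² and hc factors cancel in the ratio.
λ₁/λ₂ = (1/3² − 1/4²)/(1/4² − 1/6²) = 0.04861/0.03472 = 1.40.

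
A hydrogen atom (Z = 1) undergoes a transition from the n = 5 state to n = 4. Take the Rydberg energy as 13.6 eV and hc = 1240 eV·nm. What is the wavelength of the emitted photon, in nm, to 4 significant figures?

ΔE = 13.60 × (1/4² − 1/5²) = 13.60 × 0.02250 = 0.3060 eV.
λ = hc/ΔE = 1240 / 0.3060 = 4052 nm.
This line belongs to the Brackett series.

4052 nm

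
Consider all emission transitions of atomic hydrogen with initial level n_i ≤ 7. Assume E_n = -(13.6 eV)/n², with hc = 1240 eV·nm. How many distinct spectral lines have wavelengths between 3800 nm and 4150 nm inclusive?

Enumerate all n_i → n_f pairs with 1 ≤ n_f < n_i ≤ 7 and compute λ = 1240 / [13.6·1·(1/n_f² − 1/n_i²)].
Lines falling in [3800, 4150] nm: 5→4 (4052 nm).

1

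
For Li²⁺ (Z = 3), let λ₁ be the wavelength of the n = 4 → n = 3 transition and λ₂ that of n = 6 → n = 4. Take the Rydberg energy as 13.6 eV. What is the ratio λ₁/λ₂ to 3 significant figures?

0.714

λ ∝ 1/ΔE ∝ 1/(1/n_f² − 1/n_i²), and the Z² and hc factors cancel in the ratio.
λ₁/λ₂ = (1/4² − 1/6²)/(1/3² − 1/4²) = 0.03472/0.04861 = 0.714.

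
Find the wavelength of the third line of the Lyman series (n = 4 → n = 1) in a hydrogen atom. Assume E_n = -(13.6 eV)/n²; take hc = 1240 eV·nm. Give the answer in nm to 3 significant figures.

The Lyman series terminates on n_f = 1; the third line has n_i = 1+3 = 4.
ΔE = 13.60 × (1/1² − 1/4²) = 12.75 eV.
λ = 1240 / 12.75 = 97.3 nm.

97.3 nm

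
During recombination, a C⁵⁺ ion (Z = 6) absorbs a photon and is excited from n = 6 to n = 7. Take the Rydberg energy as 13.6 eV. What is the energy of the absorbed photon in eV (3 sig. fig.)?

The Bohr energies scale as Z², so for Z = 6: E_n = −489.6/n² eV.
E_7 = −489.6/49 = −9.992 eV and E_6 = −489.6/36 = −13.60 eV.
The photon energy is |E_7 − E_6| = 3.61 eV.

3.61 eV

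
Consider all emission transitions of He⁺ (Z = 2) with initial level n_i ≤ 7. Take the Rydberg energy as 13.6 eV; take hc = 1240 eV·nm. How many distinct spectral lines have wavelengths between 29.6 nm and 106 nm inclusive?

3

Enumerate all n_i → n_f pairs with 1 ≤ n_f < n_i ≤ 7 and compute λ = 1240 / [13.6·4·(1/n_f² − 1/n_i²)].
Lines falling in [29.6, 106] nm: 2→1 (30.39 nm), 7→2 (99.28 nm), 6→2 (102.6 nm).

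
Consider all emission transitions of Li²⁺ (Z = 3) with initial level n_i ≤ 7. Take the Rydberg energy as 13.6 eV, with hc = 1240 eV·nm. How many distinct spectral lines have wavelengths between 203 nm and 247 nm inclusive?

Enumerate all n_i → n_f pairs with 1 ≤ n_f < n_i ≤ 7 and compute λ = 1240 / [13.6·9·(1/n_f² − 1/n_i²)].
Lines falling in [203, 247] nm: 4→3 (208.4 nm), 7→4 (240.7 nm).

2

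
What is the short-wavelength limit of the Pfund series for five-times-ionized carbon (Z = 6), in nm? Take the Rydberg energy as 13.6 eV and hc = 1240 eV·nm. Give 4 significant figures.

63.32 nm

The Pfund series has lower level n_f = 5; the series limit corresponds to n_i → ∞.
ΔE_max = 13.6 × 36 / 5² = 19.58 eV.
λ_min = 1240 / 19.58 = 63.32 nm.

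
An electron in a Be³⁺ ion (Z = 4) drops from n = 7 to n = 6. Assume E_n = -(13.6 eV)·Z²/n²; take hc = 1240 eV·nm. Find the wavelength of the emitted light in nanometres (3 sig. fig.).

773 nm

For Z = 4 the level energies scale as Z², so the effective Rydberg energy is 13.6 × 16 = 217.6 eV.
ΔE = 217.6 × (1/6² − 1/7²) = 217.6 × 0.007370 = 1.604 eV.
λ = hc/ΔE = 1240 / 1.604 = 773 nm.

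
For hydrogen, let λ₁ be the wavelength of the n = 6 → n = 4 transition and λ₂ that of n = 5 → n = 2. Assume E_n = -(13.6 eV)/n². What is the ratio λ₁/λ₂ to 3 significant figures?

6.05

λ ∝ 1/ΔE ∝ 1/(1/n_f² − 1/n_i²), and the Z² and hc factors cancel in the ratio.
λ₁/λ₂ = (1/2² − 1/5²)/(1/4² − 1/6²) = 0.2100/0.03472 = 6.05.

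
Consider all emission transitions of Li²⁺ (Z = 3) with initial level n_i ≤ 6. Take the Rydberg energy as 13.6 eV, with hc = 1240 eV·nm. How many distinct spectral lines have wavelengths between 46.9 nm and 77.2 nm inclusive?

3

Enumerate all n_i → n_f pairs with 1 ≤ n_f < n_i ≤ 6 and compute λ = 1240 / [13.6·9·(1/n_f² − 1/n_i²)].
Lines falling in [46.9, 77.2] nm: 5→2 (48.24 nm), 4→2 (54.03 nm), 3→2 (72.94 nm).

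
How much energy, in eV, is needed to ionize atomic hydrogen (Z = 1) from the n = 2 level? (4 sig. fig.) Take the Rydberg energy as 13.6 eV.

3.400 eV

E_2 = −13.60/4 = −3.400 eV, so ionization (to E = 0) requires 3.400 eV.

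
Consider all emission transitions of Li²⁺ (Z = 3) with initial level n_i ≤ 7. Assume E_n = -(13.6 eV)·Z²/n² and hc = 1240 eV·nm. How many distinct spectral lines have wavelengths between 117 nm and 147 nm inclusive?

Enumerate all n_i → n_f pairs with 1 ≤ n_f < n_i ≤ 7 and compute λ = 1240 / [13.6·9·(1/n_f² − 1/n_i²)].
Lines falling in [117, 147] nm: 6→3 (121.6 nm), 5→3 (142.5 nm).

2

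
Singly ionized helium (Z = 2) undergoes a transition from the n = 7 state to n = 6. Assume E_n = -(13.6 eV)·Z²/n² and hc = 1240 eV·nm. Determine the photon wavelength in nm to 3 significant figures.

For Z = 2 the level energies scale as Z², so the effective Rydberg energy is 13.6 × 4 = 54.40 eV.
ΔE = 54.40 × (1/6² − 1/7²) = 54.40 × 0.007370 = 0.4009 eV.
λ = hc/ΔE = 1240 / 0.4009 = 3090 nm.

3090 nm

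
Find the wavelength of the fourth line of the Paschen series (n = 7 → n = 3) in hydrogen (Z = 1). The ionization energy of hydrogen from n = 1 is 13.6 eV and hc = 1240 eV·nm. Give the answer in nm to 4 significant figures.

1005 nm

The Paschen series terminates on n_f = 3; the fourth line has n_i = 3+4 = 7.
ΔE = 13.60 × (1/3² − 1/7²) = 1.234 eV.
λ = 1240 / 1.234 = 1005 nm.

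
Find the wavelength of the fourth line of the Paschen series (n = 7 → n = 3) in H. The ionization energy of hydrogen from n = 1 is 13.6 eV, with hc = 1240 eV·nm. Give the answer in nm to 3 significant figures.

The Paschen series terminates on n_f = 3; the fourth line has n_i = 3+4 = 7.
ΔE = 13.60 × (1/3² − 1/7²) = 1.234 eV.
λ = 1240 / 1.234 = 1010 nm.

1010 nm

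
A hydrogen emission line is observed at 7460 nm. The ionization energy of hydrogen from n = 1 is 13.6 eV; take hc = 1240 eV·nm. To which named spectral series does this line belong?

ΔE = 1240/7460 = 0.1662 eV.
This matches 13.6 × (1/5² − 1/6²), so n_f = 5: the Pfund series.

Pfund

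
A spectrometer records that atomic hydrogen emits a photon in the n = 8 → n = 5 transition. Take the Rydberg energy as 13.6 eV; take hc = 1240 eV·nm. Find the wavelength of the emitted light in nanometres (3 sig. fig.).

ΔE = 13.60 × (1/5² − 1/8²) = 13.60 × 0.02438 = 0.3315 eV.
λ = hc/ΔE = 1240 / 0.3315 = 3740 nm.
This line belongs to the Pfund series.

3740 nm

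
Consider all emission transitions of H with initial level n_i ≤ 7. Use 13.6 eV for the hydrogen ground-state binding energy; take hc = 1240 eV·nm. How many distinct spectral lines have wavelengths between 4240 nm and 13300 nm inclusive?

Enumerate all n_i → n_f pairs with 1 ≤ n_f < n_i ≤ 7 and compute λ = 1240 / [13.6·1·(1/n_f² − 1/n_i²)].
Lines falling in [4240, 13300] nm: 7→5 (4654 nm), 6→5 (7460 nm), 7→6 (12370 nm).

3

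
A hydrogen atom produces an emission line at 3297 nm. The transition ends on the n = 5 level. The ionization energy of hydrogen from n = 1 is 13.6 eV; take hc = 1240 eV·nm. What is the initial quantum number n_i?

n_i = 9

The photon energy is ΔE = hc/λ = 1240 / 3297 = 0.3761 eV.
With Z = 1, ΔE = 13.60 × (1/n_f² − 1/n_i²), so 1/n_f² − 1/n_i² = 0.02765.
With n_f = 5: 1/n_i² = 1/25 − 0.02765 = 0.01235, so n_i ≈ 9.00.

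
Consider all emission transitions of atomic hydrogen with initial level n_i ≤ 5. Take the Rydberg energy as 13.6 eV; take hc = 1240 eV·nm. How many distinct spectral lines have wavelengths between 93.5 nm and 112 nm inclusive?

Enumerate all n_i → n_f pairs with 1 ≤ n_f < n_i ≤ 5 and compute λ = 1240 / [13.6·1·(1/n_f² − 1/n_i²)].
Lines falling in [93.5, 112] nm: 5→1 (94.98 nm), 4→1 (97.25 nm), 3→1 (102.6 nm).

3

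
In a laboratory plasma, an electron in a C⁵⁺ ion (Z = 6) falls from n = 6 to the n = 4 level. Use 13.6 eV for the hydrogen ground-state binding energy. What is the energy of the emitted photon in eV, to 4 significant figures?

17.00 eV

The Bohr energies scale as Z², so for Z = 6: E_n = −489.6/n² eV.
E_6 = −489.6/36 = −13.60 eV and E_4 = −489.6/16 = −30.60 eV.
The photon energy is |E_6 − E_4| = 17.00 eV.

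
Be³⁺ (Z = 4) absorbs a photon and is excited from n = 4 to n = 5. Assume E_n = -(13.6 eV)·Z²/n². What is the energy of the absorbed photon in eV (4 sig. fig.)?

4.896 eV

The Bohr energies scale as Z², so for Z = 4: E_n = −217.6/n² eV.
E_5 = −217.6/25 = −8.704 eV and E_4 = −217.6/16 = −13.60 eV.
The photon energy is |E_5 − E_4| = 4.896 eV.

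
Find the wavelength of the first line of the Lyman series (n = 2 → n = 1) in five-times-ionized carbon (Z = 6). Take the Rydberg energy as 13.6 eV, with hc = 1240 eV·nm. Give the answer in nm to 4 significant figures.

The Lyman series terminates on n_f = 1; the first line has n_i = 1+1 = 2.
ΔE = 489.6 × (1/1² − 1/2²) = 367.2 eV.
λ = 1240 / 367.2 = 3.377 nm.

3.377 nm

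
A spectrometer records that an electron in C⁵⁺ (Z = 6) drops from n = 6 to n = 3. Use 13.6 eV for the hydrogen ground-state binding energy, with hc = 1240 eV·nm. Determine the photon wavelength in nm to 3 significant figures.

30.4 nm

For Z = 6 the level energies scale as Z², so the effective Rydberg energy is 13.6 × 36 = 489.6 eV.
ΔE = 489.6 × (1/3² − 1/6²) = 489.6 × 0.08333 = 40.80 eV.
λ = hc/ΔE = 1240 / 40.80 = 30.4 nm.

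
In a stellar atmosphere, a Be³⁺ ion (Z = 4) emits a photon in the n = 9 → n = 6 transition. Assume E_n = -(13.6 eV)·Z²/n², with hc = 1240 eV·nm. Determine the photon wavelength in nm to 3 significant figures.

369 nm

For Z = 4 the level energies scale as Z², so the effective Rydberg energy is 13.6 × 16 = 217.6 eV.
ΔE = 217.6 × (1/6² − 1/9²) = 217.6 × 0.01543 = 3.358 eV.
λ = hc/ΔE = 1240 / 3.358 = 369 nm.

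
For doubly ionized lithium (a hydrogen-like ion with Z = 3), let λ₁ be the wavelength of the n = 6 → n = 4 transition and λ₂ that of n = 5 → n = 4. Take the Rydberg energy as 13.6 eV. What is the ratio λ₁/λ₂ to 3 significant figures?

0.648

λ ∝ 1/ΔE ∝ 1/(1/n_f² − 1/n_i²), and the Z² and hc factors cancel in the ratio.
λ₁/λ₂ = (1/4² − 1/5²)/(1/4² − 1/6²) = 0.02250/0.03472 = 0.648.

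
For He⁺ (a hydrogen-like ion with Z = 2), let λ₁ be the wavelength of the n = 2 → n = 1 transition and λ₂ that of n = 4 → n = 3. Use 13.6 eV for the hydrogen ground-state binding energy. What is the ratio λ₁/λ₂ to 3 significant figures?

λ ∝ 1/ΔE ∝ 1/(1/n_f² − 1/n_i²), and the Z² and hc factors cancel in the ratio.
λ₁/λ₂ = (1/3² − 1/4²)/(1/1² − 1/2²) = 0.04861/0.7500 = 0.0648.

0.0648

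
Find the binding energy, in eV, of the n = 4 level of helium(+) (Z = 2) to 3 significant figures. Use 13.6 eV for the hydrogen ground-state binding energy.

3.40 eV

E_n = −13.6 Z²/n² = −54.40/n² eV for Z = 2.
E_4 = −54.40/16 = −3.40 eV, so ionization (to E = 0) requires 3.40 eV.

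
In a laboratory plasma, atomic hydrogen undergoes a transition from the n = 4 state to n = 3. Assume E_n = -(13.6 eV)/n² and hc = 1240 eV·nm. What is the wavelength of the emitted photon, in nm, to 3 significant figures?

ΔE = 13.60 × (1/3² − 1/4²) = 13.60 × 0.04861 = 0.6611 eV.
λ = hc/ΔE = 1240 / 0.6611 = 1880 nm.
This line belongs to the Paschen series.

1880 nm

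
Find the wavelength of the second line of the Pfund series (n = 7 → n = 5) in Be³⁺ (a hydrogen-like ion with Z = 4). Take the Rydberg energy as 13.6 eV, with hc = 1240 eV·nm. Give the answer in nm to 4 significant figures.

The Pfund series terminates on n_f = 5; the second line has n_i = 5+2 = 7.
ΔE = 217.6 × (1/5² − 1/7²) = 4.263 eV.
λ = 1240 / 4.263 = 290.9 nm.

290.9 nm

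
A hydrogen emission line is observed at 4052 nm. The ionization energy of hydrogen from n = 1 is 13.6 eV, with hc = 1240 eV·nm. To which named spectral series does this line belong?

Brackett

ΔE = 1240/4052 = 0.3060 eV.
This matches 13.6 × (1/4² − 1/5²), so n_f = 4: the Brackett series.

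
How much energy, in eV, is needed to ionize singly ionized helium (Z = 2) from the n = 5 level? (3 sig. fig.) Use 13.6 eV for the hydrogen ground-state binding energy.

2.18 eV

E_n = −13.6 Z²/n² = −54.40/n² eV for Z = 2.
E_5 = −54.40/25 = −2.18 eV, so ionization (to E = 0) requires 2.18 eV.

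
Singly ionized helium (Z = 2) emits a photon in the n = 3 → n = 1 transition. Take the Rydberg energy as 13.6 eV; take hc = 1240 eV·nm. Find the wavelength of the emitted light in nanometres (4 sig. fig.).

25.64 nm

For Z = 2 the level energies scale as Z², so the effective Rydberg energy is 13.6 × 4 = 54.40 eV.
ΔE = 54.40 × (1/1² − 1/3²) = 54.40 × 0.8889 = 48.36 eV.
λ = hc/ΔE = 1240 / 48.36 = 25.64 nm.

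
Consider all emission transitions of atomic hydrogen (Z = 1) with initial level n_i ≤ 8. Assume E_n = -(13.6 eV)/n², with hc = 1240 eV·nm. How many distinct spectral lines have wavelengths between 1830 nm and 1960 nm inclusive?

2

Enumerate all n_i → n_f pairs with 1 ≤ n_f < n_i ≤ 8 and compute λ = 1240 / [13.6·1·(1/n_f² − 1/n_i²)].
Lines falling in [1830, 1960] nm: 4→3 (1876 nm), 8→4 (1945 nm).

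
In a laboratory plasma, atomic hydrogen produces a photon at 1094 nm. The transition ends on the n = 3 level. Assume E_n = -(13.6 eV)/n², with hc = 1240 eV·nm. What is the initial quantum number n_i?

The photon energy is ΔE = hc/λ = 1240 / 1094 = 1.133 eV.
With Z = 1, ΔE = 13.60 × (1/n_f² − 1/n_i²), so 1/n_f² − 1/n_i² = 0.08334.
With n_f = 3: 1/n_i² = 1/9 − 0.08334 = 0.02777, so n_i ≈ 6.00.

n_i = 6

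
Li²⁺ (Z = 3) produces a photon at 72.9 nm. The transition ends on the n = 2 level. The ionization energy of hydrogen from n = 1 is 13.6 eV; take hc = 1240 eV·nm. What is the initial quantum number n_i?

n_i = 3

The photon energy is ΔE = hc/λ = 1240 / 72.9 = 17.01 eV.
With Z = 3, ΔE = 122.4 × (1/n_f² − 1/n_i²), so 1/n_f² − 1/n_i² = 0.1390.
With n_f = 2: 1/n_i² = 1/4 − 0.1390 = 0.1110, so n_i ≈ 3.00.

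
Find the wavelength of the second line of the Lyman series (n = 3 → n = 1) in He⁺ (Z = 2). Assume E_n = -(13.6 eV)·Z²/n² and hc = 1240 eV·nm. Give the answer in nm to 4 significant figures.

25.64 nm

The Lyman series terminates on n_f = 1; the second line has n_i = 1+2 = 3.
ΔE = 54.40 × (1/1² − 1/3²) = 48.36 eV.
λ = 1240 / 48.36 = 25.64 nm.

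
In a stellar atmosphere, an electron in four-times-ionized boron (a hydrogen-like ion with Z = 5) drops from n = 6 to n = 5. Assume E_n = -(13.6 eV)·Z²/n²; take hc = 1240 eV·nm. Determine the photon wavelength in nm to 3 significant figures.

For Z = 5 the level energies scale as Z², so the effective Rydberg energy is 13.6 × 25 = 340.0 eV.
ΔE = 340.0 × (1/5² − 1/6²) = 340.0 × 0.01222 = 4.156 eV.
λ = hc/ΔE = 1240 / 4.156 = 298 nm.

298 nm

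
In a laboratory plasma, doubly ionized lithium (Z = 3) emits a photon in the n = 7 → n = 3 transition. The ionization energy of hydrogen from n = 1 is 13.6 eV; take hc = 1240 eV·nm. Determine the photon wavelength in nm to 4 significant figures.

111.7 nm

For Z = 3 the level energies scale as Z², so the effective Rydberg energy is 13.6 × 9 = 122.4 eV.
ΔE = 122.4 × (1/3² − 1/7²) = 122.4 × 0.09070 = 11.10 eV.
λ = hc/ΔE = 1240 / 11.10 = 111.7 nm.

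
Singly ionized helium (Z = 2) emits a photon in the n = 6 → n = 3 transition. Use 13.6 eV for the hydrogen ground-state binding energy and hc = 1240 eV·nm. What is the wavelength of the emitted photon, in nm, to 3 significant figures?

274 nm

For Z = 2 the level energies scale as Z², so the effective Rydberg energy is 13.6 × 4 = 54.40 eV.
ΔE = 54.40 × (1/3² − 1/6²) = 54.40 × 0.08333 = 4.533 eV.
λ = hc/ΔE = 1240 / 4.533 = 274 nm.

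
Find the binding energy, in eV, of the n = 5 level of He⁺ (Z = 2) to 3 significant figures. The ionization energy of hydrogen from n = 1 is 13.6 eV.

2.18 eV

E_n = −13.6 Z²/n² = −54.40/n² eV for Z = 2.
E_5 = −54.40/25 = −2.18 eV, so ionization (to E = 0) requires 2.18 eV.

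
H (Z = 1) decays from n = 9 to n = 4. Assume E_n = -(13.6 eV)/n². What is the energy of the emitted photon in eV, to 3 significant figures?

E_9 = −13.60/81 = −0.1679 eV and E_4 = −13.60/16 = −0.8500 eV.
The photon energy is |E_9 − E_4| = 0.682 eV.

0.682 eV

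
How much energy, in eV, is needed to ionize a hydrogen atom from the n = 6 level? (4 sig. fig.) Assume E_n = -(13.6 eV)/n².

0.3778 eV

E_6 = −13.60/36 = −0.3778 eV, so ionization (to E = 0) requires 0.3778 eV.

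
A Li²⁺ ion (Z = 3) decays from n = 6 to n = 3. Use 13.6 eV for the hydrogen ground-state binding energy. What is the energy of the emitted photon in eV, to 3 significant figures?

10.2 eV

The Bohr energies scale as Z², so for Z = 3: E_n = −122.4/n² eV.
E_6 = −122.4/36 = −3.400 eV and E_3 = −122.4/9 = −13.60 eV.
The photon energy is |E_6 − E_3| = 10.2 eV.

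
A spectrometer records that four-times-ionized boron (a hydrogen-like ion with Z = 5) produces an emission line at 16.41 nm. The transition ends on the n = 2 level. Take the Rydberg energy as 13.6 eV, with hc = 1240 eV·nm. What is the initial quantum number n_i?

n_i = 6

The photon energy is ΔE = hc/λ = 1240 / 16.41 = 75.56 eV.
With Z = 5, ΔE = 340.0 × (1/n_f² − 1/n_i²), so 1/n_f² − 1/n_i² = 0.2222.
With n_f = 2: 1/n_i² = 1/4 − 0.2222 = 0.02775, so n_i ≈ 6.00.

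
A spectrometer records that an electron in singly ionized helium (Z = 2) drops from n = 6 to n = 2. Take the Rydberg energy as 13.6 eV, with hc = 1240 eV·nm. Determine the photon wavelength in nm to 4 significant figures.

For Z = 2 the level energies scale as Z², so the effective Rydberg energy is 13.6 × 4 = 54.40 eV.
ΔE = 54.40 × (1/2² − 1/6²) = 54.40 × 0.2222 = 12.09 eV.
λ = hc/ΔE = 1240 / 12.09 = 102.6 nm.

102.6 nm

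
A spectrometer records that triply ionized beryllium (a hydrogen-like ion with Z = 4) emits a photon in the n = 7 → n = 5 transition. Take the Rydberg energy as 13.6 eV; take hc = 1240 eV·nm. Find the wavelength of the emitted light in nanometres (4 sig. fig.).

290.9 nm

For Z = 4 the level energies scale as Z², so the effective Rydberg energy is 13.6 × 16 = 217.6 eV.
ΔE = 217.6 × (1/5² − 1/7²) = 217.6 × 0.01959 = 4.263 eV.
λ = hc/ΔE = 1240 / 4.263 = 290.9 nm.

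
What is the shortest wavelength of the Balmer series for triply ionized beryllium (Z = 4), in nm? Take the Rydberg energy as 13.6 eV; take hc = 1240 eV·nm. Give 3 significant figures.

22.8 nm

The Balmer series has lower level n_f = 2; the series limit corresponds to n_i → ∞.
ΔE_max = 13.6 × 16 / 2² = 54.40 eV.
λ_min = 1240 / 54.40 = 22.8 nm.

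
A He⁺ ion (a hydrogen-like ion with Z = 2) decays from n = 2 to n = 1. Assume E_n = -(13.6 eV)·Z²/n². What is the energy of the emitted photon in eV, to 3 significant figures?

The Bohr energies scale as Z², so for Z = 2: E_n = −54.40/n² eV.
E_2 = −54.40/4 = −13.60 eV and E_1 = −54.40/1 = −54.40 eV.
The photon energy is |E_2 − E_1| = 40.8 eV.

40.8 eV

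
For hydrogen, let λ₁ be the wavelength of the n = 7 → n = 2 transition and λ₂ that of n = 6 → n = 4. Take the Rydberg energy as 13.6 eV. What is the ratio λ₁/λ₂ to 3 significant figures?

λ ∝ 1/ΔE ∝ 1/(1/n_f² − 1/n_i²), and the Z² and hc factors cancel in the ratio.
λ₁/λ₂ = (1/4² − 1/6²)/(1/2² − 1/7²) = 0.03472/0.2296 = 0.151.

0.151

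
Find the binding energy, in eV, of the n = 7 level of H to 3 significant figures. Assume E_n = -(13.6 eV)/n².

0.278 eV

E_7 = −13.60/49 = −0.278 eV, so ionization (to E = 0) requires 0.278 eV.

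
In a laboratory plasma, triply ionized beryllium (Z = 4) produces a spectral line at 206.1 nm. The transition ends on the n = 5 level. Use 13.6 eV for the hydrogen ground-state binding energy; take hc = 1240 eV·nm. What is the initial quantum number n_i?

n_i = 9

The photon energy is ΔE = hc/λ = 1240 / 206.1 = 6.016 eV.
With Z = 4, ΔE = 217.6 × (1/n_f² − 1/n_i²), so 1/n_f² − 1/n_i² = 0.02765.
With n_f = 5: 1/n_i² = 1/25 − 0.02765 = 0.01235, so n_i ≈ 9.00.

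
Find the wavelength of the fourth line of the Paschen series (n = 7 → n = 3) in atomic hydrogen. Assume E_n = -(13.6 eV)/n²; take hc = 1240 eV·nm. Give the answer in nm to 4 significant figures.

1005 nm

The Paschen series terminates on n_f = 3; the fourth line has n_i = 3+4 = 7.
ΔE = 13.60 × (1/3² − 1/7²) = 1.234 eV.
λ = 1240 / 1.234 = 1005 nm.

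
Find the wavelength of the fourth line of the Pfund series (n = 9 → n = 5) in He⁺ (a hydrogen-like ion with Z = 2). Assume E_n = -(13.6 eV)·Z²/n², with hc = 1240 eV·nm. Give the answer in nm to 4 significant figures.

The Pfund series terminates on n_f = 5; the fourth line has n_i = 5+4 = 9.
ΔE = 54.40 × (1/5² − 1/9²) = 1.504 eV.
λ = 1240 / 1.504 = 824.3 nm.

824.3 nm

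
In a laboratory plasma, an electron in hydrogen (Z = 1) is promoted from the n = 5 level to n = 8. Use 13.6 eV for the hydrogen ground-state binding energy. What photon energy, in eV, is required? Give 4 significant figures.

0.3315 eV

E_8 = −13.60/64 = −0.2125 eV and E_5 = −13.60/25 = −0.5440 eV.
The photon energy is |E_8 − E_5| = 0.3315 eV.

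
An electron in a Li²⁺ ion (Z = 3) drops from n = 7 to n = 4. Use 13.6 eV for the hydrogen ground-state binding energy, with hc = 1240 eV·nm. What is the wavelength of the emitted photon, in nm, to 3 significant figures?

241 nm

For Z = 3 the level energies scale as Z², so the effective Rydberg energy is 13.6 × 9 = 122.4 eV.
ΔE = 122.4 × (1/4² − 1/7²) = 122.4 × 0.04209 = 5.152 eV.
λ = hc/ΔE = 1240 / 5.152 = 241 nm.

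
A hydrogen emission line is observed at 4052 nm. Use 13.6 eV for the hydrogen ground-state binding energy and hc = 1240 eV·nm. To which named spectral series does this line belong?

ΔE = 1240/4052 = 0.3060 eV.
This matches 13.6 × (1/4² − 1/5²), so n_f = 4: the Brackett series.

Brackett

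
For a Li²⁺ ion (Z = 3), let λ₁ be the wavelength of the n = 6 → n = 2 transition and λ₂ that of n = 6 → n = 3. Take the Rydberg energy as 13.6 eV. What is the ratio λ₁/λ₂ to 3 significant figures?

0.375

λ ∝ 1/ΔE ∝ 1/(1/n_f² − 1/n_i²), and the Z² and hc factors cancel in the ratio.
λ₁/λ₂ = (1/3² − 1/6²)/(1/2² − 1/6²) = 0.08333/0.2222 = 0.375.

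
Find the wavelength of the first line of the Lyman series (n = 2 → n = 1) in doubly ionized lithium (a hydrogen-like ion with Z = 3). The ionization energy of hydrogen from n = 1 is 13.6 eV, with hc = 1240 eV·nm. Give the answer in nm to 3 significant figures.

13.5 nm

The Lyman series terminates on n_f = 1; the first line has n_i = 1+1 = 2.
ΔE = 122.4 × (1/1² − 1/2²) = 91.80 eV.
λ = 1240 / 91.80 = 13.5 nm.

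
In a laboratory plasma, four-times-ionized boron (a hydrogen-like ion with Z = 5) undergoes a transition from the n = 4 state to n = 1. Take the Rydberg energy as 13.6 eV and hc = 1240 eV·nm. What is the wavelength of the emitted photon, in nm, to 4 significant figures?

3.890 nm

For Z = 5 the level energies scale as Z², so the effective Rydberg energy is 13.6 × 25 = 340.0 eV.
ΔE = 340.0 × (1/1² − 1/4²) = 340.0 × 0.9375 = 318.8 eV.
λ = hc/ΔE = 1240 / 318.8 = 3.890 nm.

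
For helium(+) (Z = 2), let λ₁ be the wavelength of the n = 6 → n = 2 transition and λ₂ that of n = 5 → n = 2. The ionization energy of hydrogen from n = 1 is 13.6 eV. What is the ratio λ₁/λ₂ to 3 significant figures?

λ ∝ 1/ΔE ∝ 1/(1/n_f² − 1/n_i²), and the Z² and hc factors cancel in the ratio.
λ₁/λ₂ = (1/2² − 1/5²)/(1/2² − 1/6²) = 0.2100/0.2222 = 0.945.

0.945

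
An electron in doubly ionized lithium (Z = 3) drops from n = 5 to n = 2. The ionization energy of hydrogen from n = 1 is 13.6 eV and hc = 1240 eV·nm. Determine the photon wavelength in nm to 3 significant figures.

For Z = 3 the level energies scale as Z², so the effective Rydberg energy is 13.6 × 9 = 122.4 eV.
ΔE = 122.4 × (1/2² − 1/5²) = 122.4 × 0.2100 = 25.70 eV.
λ = hc/ΔE = 1240 / 25.70 = 48.2 nm.

48.2 nm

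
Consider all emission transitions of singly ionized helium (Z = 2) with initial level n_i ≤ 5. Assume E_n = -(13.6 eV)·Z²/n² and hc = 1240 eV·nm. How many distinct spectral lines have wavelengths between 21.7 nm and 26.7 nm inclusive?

Enumerate all n_i → n_f pairs with 1 ≤ n_f < n_i ≤ 5 and compute λ = 1240 / [13.6·4·(1/n_f² − 1/n_i²)].
Lines falling in [21.7, 26.7] nm: 5→1 (23.74 nm), 4→1 (24.31 nm), 3→1 (25.64 nm).

3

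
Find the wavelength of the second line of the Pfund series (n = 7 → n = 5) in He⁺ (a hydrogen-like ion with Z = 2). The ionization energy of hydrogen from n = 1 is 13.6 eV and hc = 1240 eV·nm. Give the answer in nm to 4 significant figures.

1163 nm

The Pfund series terminates on n_f = 5; the second line has n_i = 5+2 = 7.
ΔE = 54.40 × (1/5² − 1/7²) = 1.066 eV.
λ = 1240 / 1.066 = 1163 nm.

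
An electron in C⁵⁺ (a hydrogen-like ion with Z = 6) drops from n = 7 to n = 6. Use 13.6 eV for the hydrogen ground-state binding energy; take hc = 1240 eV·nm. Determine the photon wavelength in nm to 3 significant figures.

For Z = 6 the level energies scale as Z², so the effective Rydberg energy is 13.6 × 36 = 489.6 eV.
ΔE = 489.6 × (1/6² − 1/7²) = 489.6 × 0.007370 = 3.608 eV.
λ = hc/ΔE = 1240 / 3.608 = 344 nm.

344 nm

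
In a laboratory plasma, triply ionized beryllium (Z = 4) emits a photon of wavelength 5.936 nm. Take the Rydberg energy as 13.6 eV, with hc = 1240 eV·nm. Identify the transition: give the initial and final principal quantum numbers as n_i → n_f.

n_i = 5, n_f = 1

The photon energy is ΔE = hc/λ = 1240 / 5.936 = 208.9 eV.
With Z = 4, ΔE = 217.6 × (1/n_f² − 1/n_i²), so 1/n_f² − 1/n_i² = 0.9600.
Trying n_f = 1 gives 1/n_i² = 0.04001, i.e. n_i ≈ 5; this pair matches.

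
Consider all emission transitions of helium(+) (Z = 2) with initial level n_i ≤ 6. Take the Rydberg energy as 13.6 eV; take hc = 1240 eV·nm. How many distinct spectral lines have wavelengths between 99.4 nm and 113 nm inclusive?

Enumerate all n_i → n_f pairs with 1 ≤ n_f < n_i ≤ 6 and compute λ = 1240 / [13.6·4·(1/n_f² − 1/n_i²)].
Lines falling in [99.4, 113] nm: 6→2 (102.6 nm), 5→2 (108.5 nm).

2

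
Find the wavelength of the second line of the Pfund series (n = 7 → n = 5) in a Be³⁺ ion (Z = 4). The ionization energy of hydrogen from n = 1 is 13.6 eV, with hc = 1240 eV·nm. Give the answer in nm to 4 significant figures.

The Pfund series terminates on n_f = 5; the second line has n_i = 5+2 = 7.
ΔE = 217.6 × (1/5² − 1/7²) = 4.263 eV.
λ = 1240 / 4.263 = 290.9 nm.

290.9 nm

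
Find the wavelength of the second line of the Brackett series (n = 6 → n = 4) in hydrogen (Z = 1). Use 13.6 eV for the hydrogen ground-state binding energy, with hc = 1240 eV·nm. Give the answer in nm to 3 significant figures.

The Brackett series terminates on n_f = 4; the second line has n_i = 4+2 = 6.
ΔE = 13.60 × (1/4² − 1/6²) = 0.4722 eV.
λ = 1240 / 0.4722 = 2630 nm.

2630 nm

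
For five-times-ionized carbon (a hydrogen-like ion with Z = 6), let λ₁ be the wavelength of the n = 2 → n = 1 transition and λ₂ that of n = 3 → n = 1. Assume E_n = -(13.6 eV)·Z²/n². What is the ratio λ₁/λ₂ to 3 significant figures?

λ ∝ 1/ΔE ∝ 1/(1/n_f² − 1/n_i²), and the Z² and hc factors cancel in the ratio.
λ₁/λ₂ = (1/1² − 1/3²)/(1/1² − 1/2²) = 0.8889/0.7500 = 1.19.

1.19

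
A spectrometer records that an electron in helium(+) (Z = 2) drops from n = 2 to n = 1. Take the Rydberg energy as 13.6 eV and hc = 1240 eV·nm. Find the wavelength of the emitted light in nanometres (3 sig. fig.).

30.4 nm

For Z = 2 the level energies scale as Z², so the effective Rydberg energy is 13.6 × 4 = 54.40 eV.
ΔE = 54.40 × (1/1² − 1/2²) = 54.40 × 0.7500 = 40.80 eV.
λ = hc/ΔE = 1240 / 40.80 = 30.4 nm.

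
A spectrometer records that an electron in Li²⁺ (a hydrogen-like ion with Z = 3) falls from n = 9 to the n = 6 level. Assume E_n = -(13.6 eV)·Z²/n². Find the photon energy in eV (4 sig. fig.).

The Bohr energies scale as Z², so for Z = 3: E_n = −122.4/n² eV.
E_9 = −122.4/81 = −1.511 eV and E_6 = −122.4/36 = −3.400 eV.
The photon energy is |E_9 − E_6| = 1.889 eV.

1.889 eV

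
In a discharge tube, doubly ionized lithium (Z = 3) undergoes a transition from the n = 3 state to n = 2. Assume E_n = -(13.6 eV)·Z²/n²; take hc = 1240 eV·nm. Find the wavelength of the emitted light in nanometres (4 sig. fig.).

72.94 nm

For Z = 3 the level energies scale as Z², so the effective Rydberg energy is 13.6 × 9 = 122.4 eV.
ΔE = 122.4 × (1/2² − 1/3²) = 122.4 × 0.1389 = 17.00 eV.
λ = hc/ΔE = 1240 / 17.00 = 72.94 nm.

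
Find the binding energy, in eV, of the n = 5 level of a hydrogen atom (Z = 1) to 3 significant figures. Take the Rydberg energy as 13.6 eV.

0.544 eV

E_5 = −13.60/25 = −0.544 eV, so ionization (to E = 0) requires 0.544 eV.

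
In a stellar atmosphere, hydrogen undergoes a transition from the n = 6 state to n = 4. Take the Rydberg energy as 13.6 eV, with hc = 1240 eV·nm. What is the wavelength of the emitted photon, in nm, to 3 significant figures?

2630 nm

ΔE = 13.60 × (1/4² − 1/6²) = 13.60 × 0.03472 = 0.4722 eV.
λ = hc/ΔE = 1240 / 0.4722 = 2630 nm.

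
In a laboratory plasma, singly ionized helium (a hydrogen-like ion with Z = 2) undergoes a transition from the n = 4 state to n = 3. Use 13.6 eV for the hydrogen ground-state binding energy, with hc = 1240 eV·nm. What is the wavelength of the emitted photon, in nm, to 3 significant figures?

469 nm

For Z = 2 the level energies scale as Z², so the effective Rydberg energy is 13.6 × 4 = 54.40 eV.
ΔE = 54.40 × (1/3² − 1/4²) = 54.40 × 0.04861 = 2.644 eV.
λ = hc/ΔE = 1240 / 2.644 = 469 nm.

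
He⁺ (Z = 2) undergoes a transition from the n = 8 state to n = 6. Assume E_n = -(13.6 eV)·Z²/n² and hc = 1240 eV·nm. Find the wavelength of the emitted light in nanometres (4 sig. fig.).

1876 nm

For Z = 2 the level energies scale as Z², so the effective Rydberg energy is 13.6 × 4 = 54.40 eV.
ΔE = 54.40 × (1/6² − 1/8²) = 54.40 × 0.01215 = 0.6611 eV.
λ = hc/ΔE = 1240 / 0.6611 = 1876 nm.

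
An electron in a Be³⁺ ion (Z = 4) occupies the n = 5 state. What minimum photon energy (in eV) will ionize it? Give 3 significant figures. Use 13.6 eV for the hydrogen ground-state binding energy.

E_n = −13.6 Z²/n² = −217.6/n² eV for Z = 4.
E_5 = −217.6/25 = −8.70 eV, so ionization (to E = 0) requires 8.70 eV.

8.70 eV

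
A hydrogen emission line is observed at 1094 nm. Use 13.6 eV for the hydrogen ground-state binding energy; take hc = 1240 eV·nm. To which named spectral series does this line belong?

Paschen

ΔE = 1240/1094 = 1.133 eV.
This matches 13.6 × (1/3² − 1/6²), so n_f = 3: the Paschen series.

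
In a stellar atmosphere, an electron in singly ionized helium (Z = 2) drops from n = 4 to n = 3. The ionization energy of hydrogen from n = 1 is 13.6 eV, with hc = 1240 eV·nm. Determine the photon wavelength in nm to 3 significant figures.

469 nm

For Z = 2 the level energies scale as Z², so the effective Rydberg energy is 13.6 × 4 = 54.40 eV.
ΔE = 54.40 × (1/3² − 1/4²) = 54.40 × 0.04861 = 2.644 eV.
λ = hc/ΔE = 1240 / 2.644 = 469 nm.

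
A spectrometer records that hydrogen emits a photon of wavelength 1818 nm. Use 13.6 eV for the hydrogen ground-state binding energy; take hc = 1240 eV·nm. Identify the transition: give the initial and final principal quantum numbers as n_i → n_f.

n_i = 9, n_f = 4

The photon energy is ΔE = hc/λ = 1240 / 1818 = 0.6821 eV.
With Z = 1, ΔE = 13.60 × (1/n_f² − 1/n_i²), so 1/n_f² − 1/n_i² = 0.05015.
Trying n_f = 4 gives 1/n_i² = 0.01235, i.e. n_i ≈ 9; this pair matches.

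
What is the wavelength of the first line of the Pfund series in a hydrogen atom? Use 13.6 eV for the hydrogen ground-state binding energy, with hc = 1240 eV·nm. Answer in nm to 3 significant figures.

7460 nm

The Pfund series terminates on n_f = 5; the first line has n_i = 5+1 = 6.
ΔE = 13.60 × (1/5² − 1/6²) = 0.1662 eV.
λ = 1240 / 0.1662 = 7460 nm.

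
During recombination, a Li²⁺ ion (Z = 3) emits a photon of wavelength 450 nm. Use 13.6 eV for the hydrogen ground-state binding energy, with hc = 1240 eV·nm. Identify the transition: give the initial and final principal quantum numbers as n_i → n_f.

n_i = 5, n_f = 4

The photon energy is ΔE = hc/λ = 1240 / 450 = 2.756 eV.
With Z = 3, ΔE = 122.4 × (1/n_f² − 1/n_i²), so 1/n_f² − 1/n_i² = 0.02251.
Trying n_f = 4 gives 1/n_i² = 0.03999, i.e. n_i ≈ 5; this pair matches.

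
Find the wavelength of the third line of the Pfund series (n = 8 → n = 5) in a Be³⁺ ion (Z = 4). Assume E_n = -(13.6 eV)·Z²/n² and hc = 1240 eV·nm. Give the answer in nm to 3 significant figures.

The Pfund series terminates on n_f = 5; the third line has n_i = 5+3 = 8.
ΔE = 217.6 × (1/5² − 1/8²) = 5.304 eV.
λ = 1240 / 5.304 = 234 nm.

234 nm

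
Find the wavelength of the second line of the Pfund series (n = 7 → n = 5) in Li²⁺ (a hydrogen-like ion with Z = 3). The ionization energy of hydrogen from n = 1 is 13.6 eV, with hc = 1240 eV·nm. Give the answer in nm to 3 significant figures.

The Pfund series terminates on n_f = 5; the second line has n_i = 5+2 = 7.
ΔE = 122.4 × (1/5² − 1/7²) = 2.398 eV.
λ = 1240 / 2.398 = 517 nm.

517 nm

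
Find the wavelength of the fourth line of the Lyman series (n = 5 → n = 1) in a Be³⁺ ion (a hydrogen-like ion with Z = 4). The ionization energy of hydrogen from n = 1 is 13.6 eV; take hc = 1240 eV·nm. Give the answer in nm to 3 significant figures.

5.94 nm

The Lyman series terminates on n_f = 1; the fourth line has n_i = 1+4 = 5.
ΔE = 217.6 × (1/1² − 1/5²) = 208.9 eV.
λ = 1240 / 208.9 = 5.94 nm.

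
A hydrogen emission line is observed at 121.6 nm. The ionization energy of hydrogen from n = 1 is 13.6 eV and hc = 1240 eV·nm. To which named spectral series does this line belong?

ΔE = 1240/121.6 = 10.20 eV.
This matches 13.6 × (1/1² − 1/2²), so n_f = 1: the Lyman series.

Lyman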